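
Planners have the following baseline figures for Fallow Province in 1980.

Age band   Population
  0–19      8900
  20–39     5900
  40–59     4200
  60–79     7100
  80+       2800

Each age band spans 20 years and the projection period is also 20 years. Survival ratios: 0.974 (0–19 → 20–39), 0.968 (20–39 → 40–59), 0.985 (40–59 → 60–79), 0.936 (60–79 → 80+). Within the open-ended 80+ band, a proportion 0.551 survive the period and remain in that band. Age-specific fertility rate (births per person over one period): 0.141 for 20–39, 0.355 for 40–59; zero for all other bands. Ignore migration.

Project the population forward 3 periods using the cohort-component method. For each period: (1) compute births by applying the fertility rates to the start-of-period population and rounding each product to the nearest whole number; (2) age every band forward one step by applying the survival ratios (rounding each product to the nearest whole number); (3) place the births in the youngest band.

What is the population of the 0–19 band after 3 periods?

3298

After projecting period 1:
Births: 5900 × 0.141 = 832, 4200 × 0.355 = 1491 → total 2323
20–39: 8900 × 0.974 = 8669
40–59: 5900 × 0.968 = 5711
60–79: 4200 × 0.985 = 4137
80+: 7100 × 0.936 + 2800 × 0.551 = 6646 + 1543 = 8189
→ [2323, 8669, 5711, 4137, 8189]
After projecting period 2:
Births: 8669 × 0.141 = 1222, 5711 × 0.355 = 2027 → total 3249
20–39: 2323 × 0.974 = 2263
40–59: 8669 × 0.968 = 8392
60–79: 5711 × 0.985 = 5625
80+: 4137 × 0.936 + 8189 × 0.551 = 3872 + 4512 = 8384
→ [3249, 2263, 8392, 5625, 8384]
After projecting period 3:
Births: 2263 × 0.141 = 319, 8392 × 0.355 = 2979 → total 3298
20–39: 3249 × 0.974 = 3165
40–59: 2263 × 0.968 = 2191
60–79: 8392 × 0.985 = 8266
80+: 5625 × 0.936 + 8384 × 0.551 = 5265 + 4620 = 9885
→ [3298, 3165, 2191, 8266, 9885]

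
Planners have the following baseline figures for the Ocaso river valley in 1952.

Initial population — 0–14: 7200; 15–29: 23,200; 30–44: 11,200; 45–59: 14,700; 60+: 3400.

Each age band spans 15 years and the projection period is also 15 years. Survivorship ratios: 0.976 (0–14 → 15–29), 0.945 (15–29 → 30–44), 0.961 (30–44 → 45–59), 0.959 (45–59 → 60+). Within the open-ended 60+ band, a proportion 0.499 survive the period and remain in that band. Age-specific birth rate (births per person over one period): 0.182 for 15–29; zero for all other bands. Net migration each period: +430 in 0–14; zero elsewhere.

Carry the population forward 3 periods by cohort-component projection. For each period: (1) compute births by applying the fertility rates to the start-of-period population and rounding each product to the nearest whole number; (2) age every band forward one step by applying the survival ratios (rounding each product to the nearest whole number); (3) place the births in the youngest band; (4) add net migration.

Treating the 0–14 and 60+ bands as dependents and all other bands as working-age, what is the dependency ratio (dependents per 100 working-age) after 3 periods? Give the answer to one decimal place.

Numbering the groups 1..5 from youngest to oldest:
Period 1.
Births: 23200 × 0.182 = 4222
Group 2: 7200 × 0.976 = 7027
Group 3: 23200 × 0.945 = 21924
Group 4: 11200 × 0.961 = 10763
Group 5: 14700 × 0.959 + 3400 × 0.499 = 14097 + 1697 = 15794
Net migration: Group 1 + 430 → 4652
→ [4652, 7027, 21924, 10763, 15794]
Period 2.
Births: 7027 × 0.182 = 1279
Group 2: 4652 × 0.976 = 4540
Group 3: 7027 × 0.945 = 6641
Group 4: 21924 × 0.961 = 21069
Group 5: 10763 × 0.959 + 15794 × 0.499 = 10322 + 7881 = 18203
Net migration: Group 1 + 430 → 1709
→ [1709, 4540, 6641, 21069, 18203]
Period 3.
Births: 4540 × 0.182 = 826
Group 2: 1709 × 0.976 = 1668
Group 3: 4540 × 0.945 = 4290
Group 4: 6641 × 0.961 = 6382
Group 5: 21069 × 0.959 + 18203 × 0.499 = 20205 + 9083 = 29288
Net migration: Group 1 + 430 → 1256
→ [1256, 1668, 4290, 6382, 29288]
Dependents (band 0–14 + band 60+) = 1256 + 29288 = 30544; working-age = 12340; ratio = 30544/12340 × 100 = 247.5

247.5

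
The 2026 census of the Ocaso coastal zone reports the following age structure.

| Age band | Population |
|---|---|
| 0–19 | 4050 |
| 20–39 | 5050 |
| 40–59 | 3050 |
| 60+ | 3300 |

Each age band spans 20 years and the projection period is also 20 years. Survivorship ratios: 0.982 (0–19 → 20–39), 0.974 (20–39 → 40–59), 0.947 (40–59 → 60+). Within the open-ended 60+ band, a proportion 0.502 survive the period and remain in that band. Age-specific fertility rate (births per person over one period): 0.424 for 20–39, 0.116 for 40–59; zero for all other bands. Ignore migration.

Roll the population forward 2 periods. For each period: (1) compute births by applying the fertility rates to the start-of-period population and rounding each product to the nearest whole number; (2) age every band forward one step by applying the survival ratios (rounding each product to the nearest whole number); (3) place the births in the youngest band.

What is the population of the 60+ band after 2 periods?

Numbering the groups 1..4 from youngest to oldest:
Period 1:
Births: 5050 × 0.424 = 2141 ; 3050 × 0.116 = 354 → 2495
Group 2: 4050 × 0.982 = 3977
Group 3: 5050 × 0.974 = 4919
Group 4: 3050 × 0.947 + 3300 × 0.502 = 2888 + 1657 = 4545
End of period: [2495, 3977, 4919, 4545]
Period 2:
Births: 3977 × 0.424 = 1686 ; 4919 × 0.116 = 571 → 2257
Group 2: 2495 × 0.982 = 2450
Group 3: 3977 × 0.974 = 3874
Group 4: 4919 × 0.947 + 4545 × 0.502 = 4658 + 2282 = 6940
End of period: [2257, 2450, 3874, 6940]

6940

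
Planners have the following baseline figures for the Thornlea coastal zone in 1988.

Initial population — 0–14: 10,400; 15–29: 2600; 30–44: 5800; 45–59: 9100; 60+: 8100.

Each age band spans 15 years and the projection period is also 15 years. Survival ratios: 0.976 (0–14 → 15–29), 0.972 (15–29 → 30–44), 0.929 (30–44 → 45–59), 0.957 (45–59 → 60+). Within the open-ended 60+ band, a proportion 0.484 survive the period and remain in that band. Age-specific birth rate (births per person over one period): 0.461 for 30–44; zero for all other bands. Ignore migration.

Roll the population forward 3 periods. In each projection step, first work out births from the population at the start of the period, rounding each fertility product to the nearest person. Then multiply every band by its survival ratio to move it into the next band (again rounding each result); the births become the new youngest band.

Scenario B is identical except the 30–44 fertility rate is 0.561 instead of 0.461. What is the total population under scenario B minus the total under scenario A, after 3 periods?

1784

Period 1:
Births: 5800 * 0.461 = 2674
15–29: 10400 * 0.976 = 10150
30–44: 2600 * 0.972 = 2527
45–59: 5800 * 0.929 = 5388
60+: 9100 * 0.957 + 8100 * 0.484 = 8709 + 3920 = 12629
→ [2674, 10150, 2527, 5388, 12629]
Period 2:
Births: 2527 * 0.461 = 1165
15–29: 2674 * 0.976 = 2610
30–44: 10150 * 0.972 = 9866
45–59: 2527 * 0.929 = 2348
60+: 5388 * 0.957 + 12629 * 0.484 = 5156 + 6112 = 11268
→ [1165, 2610, 9866, 2348, 11268]
Period 3:
Births: 9866 * 0.461 = 4548
15–29: 1165 * 0.976 = 1137
30–44: 2610 * 0.972 = 2537
45–59: 9866 * 0.929 = 9166
60+: 2348 * 0.957 + 11268 * 0.484 = 2247 + 5454 = 7701
→ [4548, 1137, 2537, 9166, 7701]
Scenario A total after 3 periods: 25089
Scenario B projection —
Period 1:
Births: 5800 * 0.561 = 3254
15–29: 10400 * 0.976 = 10150
30–44: 2600 * 0.972 = 2527
45–59: 5800 * 0.929 = 5388
60+: 9100 * 0.957 + 8100 * 0.484 = 8709 + 3920 = 12629
→ [3254, 10150, 2527, 5388, 12629]
Period 2:
Births: 2527 * 0.561 = 1418
15–29: 3254 * 0.976 = 3176
30–44: 10150 * 0.972 = 9866
45–59: 2527 * 0.929 = 2348
60+: 5388 * 0.957 + 12629 * 0.484 = 5156 + 6112 = 11268
→ [1418, 3176, 9866, 2348, 11268]
Period 3:
Births: 9866 * 0.561 = 5535
15–29: 1418 * 0.976 = 1384
30–44: 3176 * 0.972 = 3087
45–59: 9866 * 0.929 = 9166
60+: 2348 * 0.957 + 11268 * 0.484 = 2247 + 5454 = 7701
→ [5535, 1384, 3087, 9166, 7701]
Scenario B total after 3 periods: 26873
Difference B − A = 26873 − 25089 = 1784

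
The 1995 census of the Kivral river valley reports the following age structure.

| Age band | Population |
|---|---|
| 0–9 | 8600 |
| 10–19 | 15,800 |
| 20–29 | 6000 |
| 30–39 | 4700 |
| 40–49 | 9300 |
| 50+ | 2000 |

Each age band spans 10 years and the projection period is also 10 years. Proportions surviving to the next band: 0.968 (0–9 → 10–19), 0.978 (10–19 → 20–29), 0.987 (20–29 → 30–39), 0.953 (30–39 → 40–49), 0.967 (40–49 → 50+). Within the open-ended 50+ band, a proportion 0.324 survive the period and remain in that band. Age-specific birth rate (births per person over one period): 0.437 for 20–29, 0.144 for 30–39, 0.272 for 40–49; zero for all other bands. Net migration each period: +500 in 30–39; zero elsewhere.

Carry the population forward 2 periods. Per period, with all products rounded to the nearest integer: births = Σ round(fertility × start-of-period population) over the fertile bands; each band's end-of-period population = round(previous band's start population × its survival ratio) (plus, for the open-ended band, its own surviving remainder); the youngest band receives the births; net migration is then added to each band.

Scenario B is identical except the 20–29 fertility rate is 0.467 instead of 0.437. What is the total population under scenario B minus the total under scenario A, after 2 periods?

638

Period 1:
Births: 6000 * 0.437 = 2622, 4700 * 0.144 = 677, 9300 * 0.272 = 2530 → total 5829
10–19: 8600 * 0.968 = 8325
20–29: 15800 * 0.978 = 15452
30–39: 6000 * 0.987 = 5922
40–49: 4700 * 0.953 = 4479
50+: 9300 * 0.967 + 2000 * 0.324 = 8993 + 648 = 9641
Net migration: 30–39 + 500 → 6422
Giving 5829 / 8325 / 15452 / 6422 / 4479 / 9641.
Period 2:
Births: 15452 * 0.437 = 6753, 6422 * 0.144 = 925, 4479 * 0.272 = 1218 → total 8896
10–19: 5829 * 0.968 = 5642
20–29: 8325 * 0.978 = 8142
30–39: 15452 * 0.987 = 15251
40–49: 6422 * 0.953 = 6120
50+: 4479 * 0.967 + 9641 * 0.324 = 4331 + 3124 = 7455
Net migration: 30–39 + 500 → 15751
Giving 8896 / 5642 / 8142 / 15751 / 6120 / 7455.
Scenario A total after 2 periods: 52006
Scenario B projection —
Period 1:
Births: 6000 * 0.467 = 2802, 4700 * 0.144 = 677, 9300 * 0.272 = 2530 → total 6009
10–19: 8600 * 0.968 = 8325
20–29: 15800 * 0.978 = 15452
30–39: 6000 * 0.987 = 5922
40–49: 4700 * 0.953 = 4479
50+: 9300 * 0.967 + 2000 * 0.324 = 8993 + 648 = 9641
Net migration: 30–39 + 500 → 6422
Giving 6009 / 8325 / 15452 / 6422 / 4479 / 9641.
Period 2:
Births: 15452 * 0.467 = 7216, 6422 * 0.144 = 925, 4479 * 0.272 = 1218 → total 9359
10–19: 6009 * 0.968 = 5817
20–29: 8325 * 0.978 = 8142
30–39: 15452 * 0.987 = 15251
40–49: 6422 * 0.953 = 6120
50+: 4479 * 0.967 + 9641 * 0.324 = 4331 + 3124 = 7455
Net migration: 30–39 + 500 → 15751
Giving 9359 / 5817 / 8142 / 15751 / 6120 / 7455.
Scenario B total after 2 periods: 52644
Difference B − A = 52644 − 52006 = 638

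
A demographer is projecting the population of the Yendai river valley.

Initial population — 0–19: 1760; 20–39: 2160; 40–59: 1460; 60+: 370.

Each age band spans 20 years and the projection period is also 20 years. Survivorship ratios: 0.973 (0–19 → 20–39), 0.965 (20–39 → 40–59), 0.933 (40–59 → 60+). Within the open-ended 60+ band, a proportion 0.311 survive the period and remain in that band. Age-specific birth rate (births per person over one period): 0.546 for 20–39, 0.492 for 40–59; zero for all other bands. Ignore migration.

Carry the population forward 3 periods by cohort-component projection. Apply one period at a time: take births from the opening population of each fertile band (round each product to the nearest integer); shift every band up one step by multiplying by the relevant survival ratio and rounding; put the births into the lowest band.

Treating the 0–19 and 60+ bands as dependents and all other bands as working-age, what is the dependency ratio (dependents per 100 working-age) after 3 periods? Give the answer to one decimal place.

Numbering the bands 1..4 from youngest to oldest:
Period 1:
Births: 2160 × 0.546 = 1179 ; 1460 × 0.492 = 718 — total 1897
Band 2: 1760 × 0.973 = 1712
Band 3: 2160 × 0.965 = 2084
Band 4: 1460 × 0.933 + 370 × 0.311 = 1362 + 115 = 1477
Giving 1897 / 1712 / 2084 / 1477.
Period 2:
Births: 1712 × 0.546 = 935 ; 2084 × 0.492 = 1025 — total 1960
Band 2: 1897 × 0.973 = 1846
Band 3: 1712 × 0.965 = 1652
Band 4: 2084 × 0.933 + 1477 × 0.311 = 1944 + 459 = 2403
Giving 1960 / 1846 / 1652 / 2403.
Period 3:
Births: 1846 × 0.546 = 1008 ; 1652 × 0.492 = 813 — total 1821
Band 2: 1960 × 0.973 = 1907
Band 3: 1846 × 0.965 = 1781
Band 4: 1652 × 0.933 + 2403 × 0.311 = 1541 + 747 = 2288
Giving 1821 / 1907 / 1781 / 2288.
Dependents (band 0–19 + band 60+) = 1821 + 2288 = 4109; working-age = 3688; ratio = 4109/3688 × 100 = 111.4

111.4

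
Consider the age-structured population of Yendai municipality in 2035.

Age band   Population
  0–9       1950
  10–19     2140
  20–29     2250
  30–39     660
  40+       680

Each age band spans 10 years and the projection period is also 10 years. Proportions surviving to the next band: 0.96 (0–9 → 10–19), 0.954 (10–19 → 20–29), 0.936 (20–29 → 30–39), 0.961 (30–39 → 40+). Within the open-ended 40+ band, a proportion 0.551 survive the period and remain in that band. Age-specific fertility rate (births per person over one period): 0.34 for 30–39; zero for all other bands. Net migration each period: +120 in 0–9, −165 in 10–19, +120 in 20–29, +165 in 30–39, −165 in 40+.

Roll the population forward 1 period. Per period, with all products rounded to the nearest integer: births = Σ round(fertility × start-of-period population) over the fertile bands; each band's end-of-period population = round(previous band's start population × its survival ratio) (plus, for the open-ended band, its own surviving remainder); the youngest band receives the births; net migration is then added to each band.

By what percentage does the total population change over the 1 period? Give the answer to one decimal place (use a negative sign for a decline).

-4.6

Call the bands 1 to 5, youngest first.
Period 1:
Births: 660 * 0.34 = 224
Band 2: 1950 * 0.96 = 1872
Band 3: 2140 * 0.954 = 2042
Band 4: 2250 * 0.936 = 2106
Band 5: 660 * 0.961 + 680 * 0.551 = 634 + 375 = 1009
Net migration: Band 1 + 120 → 344; Band 2 − 165 → 1707; Band 3 + 120 → 2162; Band 4 + 165 → 2271; Band 5 − 165 → 844
Population now: 0–9=344, 10–19=1707, 20–29=2162, 30–39=2271, 40+=844
Total: 7680 → 7328; change = -352; percentage change = -4.6%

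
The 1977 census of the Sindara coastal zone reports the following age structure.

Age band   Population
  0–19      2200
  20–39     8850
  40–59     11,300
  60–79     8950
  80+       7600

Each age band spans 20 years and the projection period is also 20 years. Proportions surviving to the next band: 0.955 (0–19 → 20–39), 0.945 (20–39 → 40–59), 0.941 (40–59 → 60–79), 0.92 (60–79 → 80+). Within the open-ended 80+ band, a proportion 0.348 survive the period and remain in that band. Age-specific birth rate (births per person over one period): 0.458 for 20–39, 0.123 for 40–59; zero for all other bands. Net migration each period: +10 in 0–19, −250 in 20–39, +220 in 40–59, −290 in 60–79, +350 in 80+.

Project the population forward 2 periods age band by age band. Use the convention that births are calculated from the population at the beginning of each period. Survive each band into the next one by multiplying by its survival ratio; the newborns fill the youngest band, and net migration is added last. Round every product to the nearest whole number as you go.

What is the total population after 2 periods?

Numbering the bands 1..5 from youngest to oldest:
[period 1]
Births: 8850 × 0.458 = 4053 ; 11300 × 0.123 = 1390 → total 5443
Band 2: 2200 × 0.955 = 2101
Band 3: 8850 × 0.945 = 8363
Band 4: 11300 × 0.941 = 10633
Band 5: 8950 × 0.92 + 7600 × 0.348 = 8234 + 2645 = 10879
Net migration: Band 1 + 10 → 5453; Band 2 − 250 → 1851; Band 3 + 220 → 8583; Band 4 − 290 → 10343; Band 5 + 350 → 11229
Giving 5453 / 1851 / 8583 / 10343 / 11229.
[period 2]
Births: 1851 × 0.458 = 848 ; 8583 × 0.123 = 1056 → total 1904
Band 2: 5453 × 0.955 = 5208
Band 3: 1851 × 0.945 = 1749
Band 4: 8583 × 0.941 = 8077
Band 5: 10343 × 0.92 + 11229 × 0.348 = 9516 + 3908 = 13424
Net migration: Band 1 + 10 → 1914; Band 2 − 250 → 4958; Band 3 + 220 → 1969; Band 4 − 290 → 7787; Band 5 + 350 → 13774
Giving 1914 / 4958 / 1969 / 7787 / 13774.
Total after period 2: 1914 + 4958 + 1969 + 7787 + 13774 = 30402

30402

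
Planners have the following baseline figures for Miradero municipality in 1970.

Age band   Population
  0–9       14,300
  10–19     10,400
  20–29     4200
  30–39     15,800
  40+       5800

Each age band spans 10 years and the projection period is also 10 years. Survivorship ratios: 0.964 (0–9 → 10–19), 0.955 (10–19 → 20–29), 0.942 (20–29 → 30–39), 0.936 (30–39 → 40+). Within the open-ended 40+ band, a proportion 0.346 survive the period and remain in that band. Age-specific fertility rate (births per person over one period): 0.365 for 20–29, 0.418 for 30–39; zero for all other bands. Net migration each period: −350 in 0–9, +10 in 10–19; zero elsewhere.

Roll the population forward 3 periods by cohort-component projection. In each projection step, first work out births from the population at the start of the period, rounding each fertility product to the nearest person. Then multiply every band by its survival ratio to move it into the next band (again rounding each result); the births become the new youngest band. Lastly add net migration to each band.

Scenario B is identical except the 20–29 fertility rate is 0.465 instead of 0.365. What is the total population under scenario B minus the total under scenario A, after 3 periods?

Period 1:
Births: 4200 × 0.365 = 1533, 15800 × 0.418 = 6604 ⇒ total 8137
10–19: 14300 × 0.964 = 13785
20–29: 10400 × 0.955 = 9932
30–39: 4200 × 0.942 = 3956
40+: 15800 × 0.936 + 5800 × 0.346 = 14789 + 2007 = 16796
Net migration: 0–9 − 350 → 7787; 10–19 + 10 → 13795
→ [7787, 13795, 9932, 3956, 16796]
Period 2:
Births: 9932 × 0.365 = 3625, 3956 × 0.418 = 1654 ⇒ total 5279
10–19: 7787 × 0.964 = 7507
20–29: 13795 × 0.955 = 13174
30–39: 9932 × 0.942 = 9356
40+: 3956 × 0.936 + 16796 × 0.346 = 3703 + 5811 = 9514
Net migration: 0–9 − 350 → 4929; 10–19 + 10 → 7517
→ [4929, 7517, 13174, 9356, 9514]
Period 3:
Births: 13174 × 0.365 = 4809, 9356 × 0.418 = 3911 ⇒ total 8720
10–19: 4929 × 0.964 = 4752
20–29: 7517 × 0.955 = 7179
30–39: 13174 × 0.942 = 12410
40+: 9356 × 0.936 + 9514 × 0.346 = 8757 + 3292 = 12049
Net migration: 0–9 − 350 → 8370; 10–19 + 10 → 4762
→ [8370, 4762, 7179, 12410, 12049]
Scenario A total after 3 periods: 44770
Scenario B projection —
Period 1:
Births: 4200 × 0.465 = 1953, 15800 × 0.418 = 6604 ⇒ total 8557
10–19: 14300 × 0.964 = 13785
20–29: 10400 × 0.955 = 9932
30–39: 4200 × 0.942 = 3956
40+: 15800 × 0.936 + 5800 × 0.346 = 14789 + 2007 = 16796
Net migration: 0–9 − 350 → 8207; 10–19 + 10 → 13795
→ [8207, 13795, 9932, 3956, 16796]
Period 2:
Births: 9932 × 0.465 = 4618, 3956 × 0.418 = 1654 ⇒ total 6272
10–19: 8207 × 0.964 = 7912
20–29: 13795 × 0.955 = 13174
30–39: 9932 × 0.942 = 9356
40+: 3956 × 0.936 + 16796 × 0.346 = 3703 + 5811 = 9514
Net migration: 0–9 − 350 → 5922; 10–19 + 10 → 7922
→ [5922, 7922, 13174, 9356, 9514]
Period 3:
Births: 13174 × 0.465 = 6126, 9356 × 0.418 = 3911 ⇒ total 10037
10–19: 5922 × 0.964 = 5709
20–29: 7922 × 0.955 = 7566
30–39: 13174 × 0.942 = 12410
40+: 9356 × 0.936 + 9514 × 0.346 = 8757 + 3292 = 12049
Net migration: 0–9 − 350 → 9687; 10–19 + 10 → 5719
→ [9687, 5719, 7566, 12410, 12049]
Scenario B total after 3 periods: 47431
Difference B − A = 47431 − 44770 = 2661

2661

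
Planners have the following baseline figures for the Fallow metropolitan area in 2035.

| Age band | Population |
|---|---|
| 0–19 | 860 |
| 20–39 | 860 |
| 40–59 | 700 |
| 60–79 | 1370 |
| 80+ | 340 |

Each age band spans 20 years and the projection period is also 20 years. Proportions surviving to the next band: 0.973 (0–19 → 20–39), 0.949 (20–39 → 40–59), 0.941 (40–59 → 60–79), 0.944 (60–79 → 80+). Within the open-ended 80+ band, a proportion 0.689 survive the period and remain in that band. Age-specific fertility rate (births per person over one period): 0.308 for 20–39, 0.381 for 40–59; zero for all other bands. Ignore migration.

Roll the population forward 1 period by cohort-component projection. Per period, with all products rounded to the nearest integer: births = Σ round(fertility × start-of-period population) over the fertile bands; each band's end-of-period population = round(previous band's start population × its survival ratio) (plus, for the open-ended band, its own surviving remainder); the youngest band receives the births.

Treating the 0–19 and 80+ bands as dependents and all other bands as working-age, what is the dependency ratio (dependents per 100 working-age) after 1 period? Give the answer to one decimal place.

89.1

(Groups numbered youngest = 1 to oldest = 5.)
Period 1.
Births: 860 × 0.308 = 265  |  700 × 0.381 = 267 — total 532
Group 2: 860 × 0.973 = 837
Group 3: 860 × 0.949 = 816
Group 4: 700 × 0.941 = 659
Group 5: 1370 × 0.944 + 340 × 0.689 = 1293 + 234 = 1527
End of period: [532, 837, 816, 659, 1527]
Dependents (band 0–19 + band 80+) = 532 + 1527 = 2059; working-age = 2312; ratio = 2059/2312 × 100 = 89.1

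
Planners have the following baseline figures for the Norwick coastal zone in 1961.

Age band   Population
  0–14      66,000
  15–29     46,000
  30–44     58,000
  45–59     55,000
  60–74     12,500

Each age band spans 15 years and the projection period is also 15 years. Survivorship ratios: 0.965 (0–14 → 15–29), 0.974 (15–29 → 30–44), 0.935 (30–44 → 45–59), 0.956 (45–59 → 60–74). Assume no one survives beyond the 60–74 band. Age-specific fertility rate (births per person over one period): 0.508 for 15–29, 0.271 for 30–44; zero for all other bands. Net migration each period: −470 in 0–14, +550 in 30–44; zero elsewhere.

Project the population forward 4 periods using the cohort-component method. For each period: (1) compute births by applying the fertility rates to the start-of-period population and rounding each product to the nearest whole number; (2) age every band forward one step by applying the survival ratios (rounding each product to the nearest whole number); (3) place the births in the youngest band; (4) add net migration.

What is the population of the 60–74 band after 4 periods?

55941

Let band 1 be 0–14 through band 5 = 60–74.
After projecting period 1:
Births: 46000 × 0.508 = 23368 ; 58000 × 0.271 = 15718 → total 39086
Band 2: 66000 × 0.965 = 63690
Band 3: 46000 × 0.974 = 44804
Band 4: 58000 × 0.935 = 54230
Band 5: 55000 × 0.956 = 52580
Net migration: Band 1 − 470 → 38616; Band 3 + 550 → 45354
Giving 38616 / 63690 / 45354 / 54230 / 52580.
After projecting period 2:
Births: 63690 × 0.508 = 32355 ; 45354 × 0.271 = 12291 → total 44646
Band 2: 38616 × 0.965 = 37264
Band 3: 63690 × 0.974 = 62034
Band 4: 45354 × 0.935 = 42406
Band 5: 54230 × 0.956 = 51844
Net migration: Band 1 − 470 → 44176; Band 3 + 550 → 62584
Giving 44176 / 37264 / 62584 / 42406 / 51844.
After projecting period 3:
Births: 37264 × 0.508 = 18930 ; 62584 × 0.271 = 16960 → total 35890
Band 2: 44176 × 0.965 = 42630
Band 3: 37264 × 0.974 = 36295
Band 4: 62584 × 0.935 = 58516
Band 5: 42406 × 0.956 = 40540
Net migration: Band 1 − 470 → 35420; Band 3 + 550 → 36845
Giving 35420 / 42630 / 36845 / 58516 / 40540.
After projecting period 4:
Births: 42630 × 0.508 = 21656 ; 36845 × 0.271 = 9985 → total 31641
Band 2: 35420 × 0.965 = 34180
Band 3: 42630 × 0.974 = 41522
Band 4: 36845 × 0.935 = 34450
Band 5: 58516 × 0.956 = 55941
Net migration: Band 1 − 470 → 31171; Band 3 + 550 → 42072
Giving 31171 / 34180 / 42072 / 34450 / 55941.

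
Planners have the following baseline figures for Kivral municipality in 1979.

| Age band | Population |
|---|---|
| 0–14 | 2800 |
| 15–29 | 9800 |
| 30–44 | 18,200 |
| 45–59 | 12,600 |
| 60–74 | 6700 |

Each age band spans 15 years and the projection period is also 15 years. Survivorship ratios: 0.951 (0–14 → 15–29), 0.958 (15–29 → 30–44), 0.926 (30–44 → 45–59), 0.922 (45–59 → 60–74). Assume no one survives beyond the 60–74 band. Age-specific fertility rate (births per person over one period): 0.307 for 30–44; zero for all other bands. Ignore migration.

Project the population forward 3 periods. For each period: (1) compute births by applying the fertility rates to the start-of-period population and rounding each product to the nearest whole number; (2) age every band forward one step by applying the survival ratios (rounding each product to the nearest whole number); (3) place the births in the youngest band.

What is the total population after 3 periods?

18991

(Groups numbered youngest = 1 to oldest = 5.)
Period 1:
Births: 18200 × 0.307 = 5587
Group 2: 2800 × 0.951 = 2663
Group 3: 9800 × 0.958 = 9388
Group 4: 18200 × 0.926 = 16853
Group 5: 12600 × 0.922 = 11617
Giving 5587 / 2663 / 9388 / 16853 / 11617.
Period 2:
Births: 9388 × 0.307 = 2882
Group 2: 5587 × 0.951 = 5313
Group 3: 2663 × 0.958 = 2551
Group 4: 9388 × 0.926 = 8693
Group 5: 16853 × 0.922 = 15538
Giving 2882 / 5313 / 2551 / 8693 / 15538.
Period 3:
Births: 2551 × 0.307 = 783
Group 2: 2882 × 0.951 = 2741
Group 3: 5313 × 0.958 = 5090
Group 4: 2551 × 0.926 = 2362
Group 5: 8693 × 0.922 = 8015
Giving 783 / 2741 / 5090 / 2362 / 8015.
Total after period 3: 783 + 2741 + 5090 + 2362 + 8015 = 18991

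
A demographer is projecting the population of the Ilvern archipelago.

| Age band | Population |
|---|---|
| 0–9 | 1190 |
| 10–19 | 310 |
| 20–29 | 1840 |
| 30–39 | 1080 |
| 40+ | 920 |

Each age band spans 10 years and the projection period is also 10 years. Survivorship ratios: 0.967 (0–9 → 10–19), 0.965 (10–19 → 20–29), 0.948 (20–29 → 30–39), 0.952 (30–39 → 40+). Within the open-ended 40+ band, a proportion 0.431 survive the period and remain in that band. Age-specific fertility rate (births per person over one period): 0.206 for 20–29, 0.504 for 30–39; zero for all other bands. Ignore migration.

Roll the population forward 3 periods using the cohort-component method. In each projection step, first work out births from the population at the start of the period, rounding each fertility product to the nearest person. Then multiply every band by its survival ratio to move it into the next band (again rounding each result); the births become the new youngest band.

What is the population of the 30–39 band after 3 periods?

1053

Call the bands 1 to 5, youngest first.
Period 1:
Births: 1840 × 0.206 = 379 ; 1080 × 0.504 = 544 → 923
Band 2: 1190 × 0.967 = 1151
Band 3: 310 × 0.965 = 299
Band 4: 1840 × 0.948 = 1744
Band 5: 1080 × 0.952 + 920 × 0.431 = 1028 + 397 = 1425
End of period: [923, 1151, 299, 1744, 1425]
Period 2:
Births: 299 × 0.206 = 62 ; 1744 × 0.504 = 879 → 941
Band 2: 923 × 0.967 = 893
Band 3: 1151 × 0.965 = 1111
Band 4: 299 × 0.948 = 283
Band 5: 1744 × 0.952 + 1425 × 0.431 = 1660 + 614 = 2274
End of period: [941, 893, 1111, 283, 2274]
Period 3:
Births: 1111 × 0.206 = 229 ; 283 × 0.504 = 143 → 372
Band 2: 941 × 0.967 = 910
Band 3: 893 × 0.965 = 862
Band 4: 1111 × 0.948 = 1053
Band 5: 283 × 0.952 + 2274 × 0.431 = 269 + 980 = 1249
End of period: [372, 910, 862, 1053, 1249]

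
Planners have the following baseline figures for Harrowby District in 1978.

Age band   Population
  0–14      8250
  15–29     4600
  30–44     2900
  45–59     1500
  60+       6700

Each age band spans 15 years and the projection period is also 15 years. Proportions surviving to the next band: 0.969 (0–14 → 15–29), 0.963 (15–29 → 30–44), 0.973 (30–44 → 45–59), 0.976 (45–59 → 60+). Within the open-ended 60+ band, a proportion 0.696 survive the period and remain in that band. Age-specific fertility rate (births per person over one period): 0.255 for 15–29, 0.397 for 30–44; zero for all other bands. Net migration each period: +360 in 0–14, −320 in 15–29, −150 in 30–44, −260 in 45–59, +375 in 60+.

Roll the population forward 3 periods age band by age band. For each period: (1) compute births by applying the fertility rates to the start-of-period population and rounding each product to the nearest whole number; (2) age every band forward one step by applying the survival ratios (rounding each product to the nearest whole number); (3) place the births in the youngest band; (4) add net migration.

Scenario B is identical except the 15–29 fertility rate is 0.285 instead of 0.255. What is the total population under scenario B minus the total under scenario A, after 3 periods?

457

[period 1]
Births: 4600 × 0.255 = 1173 ; 2900 × 0.397 = 1151 — total 2324
15–29: 8250 × 0.969 = 7994
30–44: 4600 × 0.963 = 4430
45–59: 2900 × 0.973 = 2822
60+: 1500 × 0.976 + 6700 × 0.696 = 1464 + 4663 = 6127
Net migration: 0–14 + 360 → 2684; 15–29 − 320 → 7674; 30–44 − 150 → 4280; 45–59 − 260 → 2562; 60+ + 375 → 6502
Population now: 0–14=2684, 15–29=7674, 30–44=4280, 45–59=2562, 60+=6502
[period 2]
Births: 7674 × 0.255 = 1957 ; 4280 × 0.397 = 1699 — total 3656
15–29: 2684 × 0.969 = 2601
30–44: 7674 × 0.963 = 7390
45–59: 4280 × 0.973 = 4164
60+: 2562 × 0.976 + 6502 × 0.696 = 2501 + 4525 = 7026
Net migration: 0–14 + 360 → 4016; 15–29 − 320 → 2281; 30–44 − 150 → 7240; 45–59 − 260 → 3904; 60+ + 375 → 7401
Population now: 0–14=4016, 15–29=2281, 30–44=7240, 45–59=3904, 60+=7401
[period 3]
Births: 2281 × 0.255 = 582 ; 7240 × 0.397 = 2874 — total 3456
15–29: 4016 × 0.969 = 3892
30–44: 2281 × 0.963 = 2197
45–59: 7240 × 0.973 = 7045
60+: 3904 × 0.976 + 7401 × 0.696 = 3810 + 5151 = 8961
Net migration: 0–14 + 360 → 3816; 15–29 − 320 → 3572; 30–44 − 150 → 2047; 45–59 − 260 → 6785; 60+ + 375 → 9336
Population now: 0–14=3816, 15–29=3572, 30–44=2047, 45–59=6785, 60+=9336
Scenario A total after 3 periods: 25556
Scenario B projection —
[period 1]
Births: 4600 × 0.285 = 1311 ; 2900 × 0.397 = 1151 — total 2462
15–29: 8250 × 0.969 = 7994
30–44: 4600 × 0.963 = 4430
45–59: 2900 × 0.973 = 2822
60+: 1500 × 0.976 + 6700 × 0.696 = 1464 + 4663 = 6127
Net migration: 0–14 + 360 → 2822; 15–29 − 320 → 7674; 30–44 − 150 → 4280; 45–59 − 260 → 2562; 60+ + 375 → 6502
Population now: 0–14=2822, 15–29=7674, 30–44=4280, 45–59=2562, 60+=6502
[period 2]
Births: 7674 × 0.285 = 2187 ; 4280 × 0.397 = 1699 — total 3886
15–29: 2822 × 0.969 = 2735
30–44: 7674 × 0.963 = 7390
45–59: 4280 × 0.973 = 4164
60+: 2562 × 0.976 + 6502 × 0.696 = 2501 + 4525 = 7026
Net migration: 0–14 + 360 → 4246; 15–29 − 320 → 2415; 30–44 − 150 → 7240; 45–59 − 260 → 3904; 60+ + 375 → 7401
Population now: 0–14=4246, 15–29=2415, 30–44=7240, 45–59=3904, 60+=7401
[period 3]
Births: 2415 × 0.285 = 688 ; 7240 × 0.397 = 2874 — total 3562
15–29: 4246 × 0.969 = 4114
30–44: 2415 × 0.963 = 2326
45–59: 7240 × 0.973 = 7045
60+: 3904 × 0.976 + 7401 × 0.696 = 3810 + 5151 = 8961
Net migration: 0–14 + 360 → 3922; 15–29 − 320 → 3794; 30–44 − 150 → 2176; 45–59 − 260 → 6785; 60+ + 375 → 9336
Population now: 0–14=3922, 15–29=3794, 30–44=2176, 45–59=6785, 60+=9336
Scenario B total after 3 periods: 26013
Difference B − A = 26013 − 25556 = 457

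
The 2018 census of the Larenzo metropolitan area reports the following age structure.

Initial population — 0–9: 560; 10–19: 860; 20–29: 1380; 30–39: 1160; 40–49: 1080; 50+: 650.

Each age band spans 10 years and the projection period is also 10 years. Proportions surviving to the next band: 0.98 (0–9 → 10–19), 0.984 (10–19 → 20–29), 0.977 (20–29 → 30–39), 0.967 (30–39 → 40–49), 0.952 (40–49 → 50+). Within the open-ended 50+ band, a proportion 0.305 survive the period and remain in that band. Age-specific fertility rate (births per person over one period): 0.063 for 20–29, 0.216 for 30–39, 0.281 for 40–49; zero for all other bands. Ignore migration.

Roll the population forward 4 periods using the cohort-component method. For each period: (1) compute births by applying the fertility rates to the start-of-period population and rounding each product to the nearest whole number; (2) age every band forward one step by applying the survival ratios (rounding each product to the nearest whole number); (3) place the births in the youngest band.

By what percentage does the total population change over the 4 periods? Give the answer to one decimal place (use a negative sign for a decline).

Let band 1 be 0–9 through band 6 = 50+.
[period 1]
Births: 1380 × 0.063 = 87, 1160 × 0.216 = 251, 1080 × 0.281 = 303 → 641
Band 2: 560 × 0.98 = 549
Band 3: 860 × 0.984 = 846
Band 4: 1380 × 0.977 = 1348
Band 5: 1160 × 0.967 = 1122
Band 6: 1080 × 0.952 + 650 × 0.305 = 1028 + 198 = 1226
→ [641, 549, 846, 1348, 1122, 1226]
[period 2]
Births: 846 × 0.063 = 53, 1348 × 0.216 = 291, 1122 × 0.281 = 315 → 659
Band 2: 641 × 0.98 = 628
Band 3: 549 × 0.984 = 540
Band 4: 846 × 0.977 = 827
Band 5: 1348 × 0.967 = 1304
Band 6: 1122 × 0.952 + 1226 × 0.305 = 1068 + 374 = 1442
→ [659, 628, 540, 827, 1304, 1442]
[period 3]
Births: 540 × 0.063 = 34, 827 × 0.216 = 179, 1304 × 0.281 = 366 → 579
Band 2: 659 × 0.98 = 646
Band 3: 628 × 0.984 = 618
Band 4: 540 × 0.977 = 528
Band 5: 827 × 0.967 = 800
Band 6: 1304 × 0.952 + 1442 × 0.305 = 1241 + 440 = 1681
→ [579, 646, 618, 528, 800, 1681]
[period 4]
Births: 618 × 0.063 = 39, 528 × 0.216 = 114, 800 × 0.281 = 225 → 378
Band 2: 579 × 0.98 = 567
Band 3: 646 × 0.984 = 636
Band 4: 618 × 0.977 = 604
Band 5: 528 × 0.967 = 511
Band 6: 800 × 0.952 + 1681 × 0.305 = 762 + 513 = 1275
→ [378, 567, 636, 604, 511, 1275]
Total: 5690 → 3971; change = -1719; percentage change = -30.2%

-30.2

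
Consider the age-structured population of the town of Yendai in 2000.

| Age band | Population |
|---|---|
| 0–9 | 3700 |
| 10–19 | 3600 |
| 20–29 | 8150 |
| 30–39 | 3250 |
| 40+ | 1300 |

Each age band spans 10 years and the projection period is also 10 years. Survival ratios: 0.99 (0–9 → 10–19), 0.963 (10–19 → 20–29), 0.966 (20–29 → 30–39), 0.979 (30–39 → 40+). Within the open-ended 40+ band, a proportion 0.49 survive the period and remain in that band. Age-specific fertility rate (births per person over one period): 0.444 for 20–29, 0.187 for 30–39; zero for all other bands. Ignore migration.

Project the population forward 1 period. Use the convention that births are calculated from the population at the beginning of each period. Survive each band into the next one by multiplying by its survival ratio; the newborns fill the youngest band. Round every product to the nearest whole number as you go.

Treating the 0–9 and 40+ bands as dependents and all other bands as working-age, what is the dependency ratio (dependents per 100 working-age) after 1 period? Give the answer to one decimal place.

53.6

[period 1]
Births: 8150 * 0.444 = 3619  |  3250 * 0.187 = 608 ⇒ total 4227
10–19: 3700 * 0.99 = 3663
20–29: 3600 * 0.963 = 3467
30–39: 8150 * 0.966 = 7873
40+: 3250 * 0.979 + 1300 * 0.49 = 3182 + 637 = 3819
→ [4227, 3663, 3467, 7873, 3819]
Dependents (band 0–9 + band 40+) = 4227 + 3819 = 8046; working-age = 15003; ratio = 8046/15003 × 100 = 53.6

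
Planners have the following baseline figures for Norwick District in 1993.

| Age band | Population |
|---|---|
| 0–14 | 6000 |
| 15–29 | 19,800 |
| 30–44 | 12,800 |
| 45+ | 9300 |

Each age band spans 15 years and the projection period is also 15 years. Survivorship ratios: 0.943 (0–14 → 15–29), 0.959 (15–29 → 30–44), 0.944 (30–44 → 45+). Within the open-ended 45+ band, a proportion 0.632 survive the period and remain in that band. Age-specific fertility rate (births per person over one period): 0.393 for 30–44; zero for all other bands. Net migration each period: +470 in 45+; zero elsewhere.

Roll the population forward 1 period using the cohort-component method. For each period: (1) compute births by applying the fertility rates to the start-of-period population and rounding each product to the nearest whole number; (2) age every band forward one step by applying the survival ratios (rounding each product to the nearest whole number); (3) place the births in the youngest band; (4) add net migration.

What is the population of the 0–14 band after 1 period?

5030

Let band 1 be 0–14 through band 4 = 45+.
— Period 1 —
Births: 12800 × 0.393 = 5030
Band 2: 6000 × 0.943 = 5658
Band 3: 19800 × 0.959 = 18988
Band 4: 12800 × 0.944 + 9300 × 0.632 = 12083 + 5878 = 17961
Net migration: Band 4 + 470 → 18431
End of period: [5030, 5658, 18988, 18431]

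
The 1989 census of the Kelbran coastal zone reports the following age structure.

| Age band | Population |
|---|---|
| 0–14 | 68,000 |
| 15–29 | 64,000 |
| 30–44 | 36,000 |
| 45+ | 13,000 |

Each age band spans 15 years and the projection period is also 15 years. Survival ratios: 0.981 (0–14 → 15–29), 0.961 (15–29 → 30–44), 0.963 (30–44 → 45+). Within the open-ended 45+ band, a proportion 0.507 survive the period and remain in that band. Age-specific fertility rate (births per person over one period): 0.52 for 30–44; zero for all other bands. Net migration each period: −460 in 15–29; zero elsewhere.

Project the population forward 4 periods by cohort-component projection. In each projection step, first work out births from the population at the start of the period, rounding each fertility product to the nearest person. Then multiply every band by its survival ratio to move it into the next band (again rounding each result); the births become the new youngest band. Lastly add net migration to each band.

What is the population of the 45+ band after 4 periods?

68254

Call the groups 1 to 4, youngest first.
After projecting period 1:
Births: 36000 × 0.52 = 18720
Group 2: 68000 × 0.981 = 66708
Group 3: 64000 × 0.961 = 61504
Group 4: 36000 × 0.963 + 13000 × 0.507 = 34668 + 6591 = 41259
Net migration: Group 2 − 460 → 66248
→ [18720, 66248, 61504, 41259]
After projecting period 2:
Births: 61504 × 0.52 = 31982
Group 2: 18720 × 0.981 = 18364
Group 3: 66248 × 0.961 = 63664
Group 4: 61504 × 0.963 + 41259 × 0.507 = 59228 + 20918 = 80146
Net migration: Group 2 − 460 → 17904
→ [31982, 17904, 63664, 80146]
After projecting period 3:
Births: 63664 × 0.52 = 33105
Group 2: 31982 × 0.981 = 31374
Group 3: 17904 × 0.961 = 17206
Group 4: 63664 × 0.963 + 80146 × 0.507 = 61308 + 40634 = 101942
Net migration: Group 2 − 460 → 30914
→ [33105, 30914, 17206, 101942]
After projecting period 4:
Births: 17206 × 0.52 = 8947
Group 2: 33105 × 0.981 = 32476
Group 3: 30914 × 0.961 = 29708
Group 4: 17206 × 0.963 + 101942 × 0.507 = 16569 + 51685 = 68254
Net migration: Group 2 − 460 → 32016
→ [8947, 32016, 29708, 68254]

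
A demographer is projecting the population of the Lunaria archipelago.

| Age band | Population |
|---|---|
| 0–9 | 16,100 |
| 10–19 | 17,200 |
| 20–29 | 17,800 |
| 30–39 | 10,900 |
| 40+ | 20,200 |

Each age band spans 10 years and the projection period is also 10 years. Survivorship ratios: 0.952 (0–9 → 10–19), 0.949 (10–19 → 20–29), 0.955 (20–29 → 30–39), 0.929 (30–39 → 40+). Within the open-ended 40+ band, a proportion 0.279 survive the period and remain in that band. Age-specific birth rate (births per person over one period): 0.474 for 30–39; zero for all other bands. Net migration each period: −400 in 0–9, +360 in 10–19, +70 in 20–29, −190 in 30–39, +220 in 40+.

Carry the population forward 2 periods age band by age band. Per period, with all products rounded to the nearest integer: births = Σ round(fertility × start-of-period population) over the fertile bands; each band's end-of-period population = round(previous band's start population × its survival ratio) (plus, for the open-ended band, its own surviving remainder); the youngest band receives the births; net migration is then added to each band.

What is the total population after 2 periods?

63182

(Bands numbered youngest = 1 to oldest = 5.)
— Period 1 —
Births: 10900 × 0.474 = 5167
Band 2: 16100 × 0.952 = 15327
Band 3: 17200 × 0.949 = 16323
Band 4: 17800 × 0.955 = 16999
Band 5: 10900 × 0.929 + 20200 × 0.279 = 10126 + 5636 = 15762
Net migration: Band 1 − 400 → 4767; Band 2 + 360 → 15687; Band 3 + 70 → 16393; Band 4 − 190 → 16809; Band 5 + 220 → 15982
Giving 4767 / 15687 / 16393 / 16809 / 15982.
— Period 2 —
Births: 16809 × 0.474 = 7967
Band 2: 4767 × 0.952 = 4538
Band 3: 15687 × 0.949 = 14887
Band 4: 16393 × 0.955 = 15655
Band 5: 16809 × 0.929 + 15982 × 0.279 = 15616 + 4459 = 20075
Net migration: Band 1 − 400 → 7567; Band 2 + 360 → 4898; Band 3 + 70 → 14957; Band 4 − 190 → 15465; Band 5 + 220 → 20295
Giving 7567 / 4898 / 14957 / 15465 / 20295.
Total after period 2: 7567 + 4898 + 14957 + 15465 + 20295 = 63182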